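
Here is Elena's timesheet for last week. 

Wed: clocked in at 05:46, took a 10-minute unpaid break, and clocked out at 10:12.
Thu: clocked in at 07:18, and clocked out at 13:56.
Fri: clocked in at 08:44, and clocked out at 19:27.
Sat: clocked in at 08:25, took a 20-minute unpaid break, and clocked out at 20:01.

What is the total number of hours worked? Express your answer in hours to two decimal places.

Wed: 05:46–10:12 = 4 h 26 min; less 10 min break → 4 h 16 min
Thu: 07:18–13:56 = 6 h 38 min
Fri: 08:44–19:27 = 10 h 43 min
Sat: 08:25–20:01 = 11 h 36 min; less 20 min break → 11 h 16 min
Total: 4 h 16 min + 6 h 38 min + 10 h 43 min + 11 h 16 min = 32 h 53 min.

32.88 hours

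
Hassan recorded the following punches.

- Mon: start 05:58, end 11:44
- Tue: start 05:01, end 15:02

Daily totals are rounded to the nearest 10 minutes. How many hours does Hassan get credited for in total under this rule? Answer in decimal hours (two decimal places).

15.83 hours

Mon: 05:58–11:44 = 5 h 46 min → rounds to 5 h 50 min
Tue: 05:01–15:02 = 10 h 1 min → rounds to 10 h 0 min
Total credited: 15 h 50 min.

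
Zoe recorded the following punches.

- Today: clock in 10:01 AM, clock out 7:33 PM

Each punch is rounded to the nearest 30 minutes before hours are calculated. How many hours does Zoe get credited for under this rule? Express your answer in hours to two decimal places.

Today: in 10:01 AM→10:00 AM, out 7:33 PM→7:30 PM; 9 h 30 min

9.50 hours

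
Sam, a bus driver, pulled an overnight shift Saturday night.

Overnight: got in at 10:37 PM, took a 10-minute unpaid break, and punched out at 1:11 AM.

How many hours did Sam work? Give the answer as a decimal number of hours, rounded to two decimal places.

2.40 hours

Overnight: 10:37 PM → midnight = 1 h 23 min; midnight → 1:11 AM = 1 h 11 min; span 2 h 34 min; less 10 min break → 2 h 24 min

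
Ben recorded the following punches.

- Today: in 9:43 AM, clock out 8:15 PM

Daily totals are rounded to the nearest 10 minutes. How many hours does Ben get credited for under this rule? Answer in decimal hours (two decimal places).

10.50 hours

Today: 9:43 AM–8:15 PM = 10 h 32 min → rounds to 10 h 30 min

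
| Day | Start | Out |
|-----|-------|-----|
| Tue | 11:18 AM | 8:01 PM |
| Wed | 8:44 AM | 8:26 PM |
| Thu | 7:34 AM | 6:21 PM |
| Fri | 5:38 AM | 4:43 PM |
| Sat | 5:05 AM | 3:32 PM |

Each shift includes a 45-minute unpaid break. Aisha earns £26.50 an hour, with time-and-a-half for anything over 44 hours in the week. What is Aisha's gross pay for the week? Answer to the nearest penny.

£1364.09

Tue: 11:18 AM–8:01 PM = 8 h 43 min; less 45 min break → 7 h 58 min
Wed: 8:44 AM–8:26 PM = 11 h 42 min; less 45 min break → 10 h 57 min
Thu: 7:34 AM–6:21 PM = 10 h 47 min; less 45 min break → 10 h 2 min
Fri: 5:38 AM–4:43 PM = 11 h 5 min; less 45 min break → 10 h 20 min
Sat: 5:05 AM–3:32 PM = 10 h 27 min; less 45 min break → 9 h 42 min
Total worked: 48 h 59 min = 2939 min.
Regular 44 h 0 min = 2640 min at £26.50/h; overtime 4 h 59 min = 299 min at £39.75/h.
Pay = (2640 × £26.50 + 299 × £39.75) ÷ 60 = £1364.09.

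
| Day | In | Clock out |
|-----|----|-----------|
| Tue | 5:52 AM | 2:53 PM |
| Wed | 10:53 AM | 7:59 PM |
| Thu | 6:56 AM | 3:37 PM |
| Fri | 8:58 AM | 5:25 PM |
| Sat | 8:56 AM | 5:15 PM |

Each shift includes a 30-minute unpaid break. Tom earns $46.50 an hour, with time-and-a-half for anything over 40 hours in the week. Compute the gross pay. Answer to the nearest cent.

$1934.40

Tue: 5:52 AM–2:53 PM = 9 h 1 min; less 30 min break → 8 h 31 min
Wed: 10:53 AM–7:59 PM = 9 h 6 min; less 30 min break → 8 h 36 min
Thu: 6:56 AM–3:37 PM = 8 h 41 min; less 30 min break → 8 h 11 min
Fri: 8:58 AM–5:25 PM = 8 h 27 min; less 30 min break → 7 h 57 min
Sat: 8:56 AM–5:15 PM = 8 h 19 min; less 30 min break → 7 h 49 min
Total worked: 41 h 4 min = 2464 min.
Regular 40 h 0 min = 2400 min at $46.50/h; overtime 1 h 4 min = 64 min at $69.75/h.
Pay = (2400 × $46.50 + 64 × $69.75) ÷ 60 = $1934.40.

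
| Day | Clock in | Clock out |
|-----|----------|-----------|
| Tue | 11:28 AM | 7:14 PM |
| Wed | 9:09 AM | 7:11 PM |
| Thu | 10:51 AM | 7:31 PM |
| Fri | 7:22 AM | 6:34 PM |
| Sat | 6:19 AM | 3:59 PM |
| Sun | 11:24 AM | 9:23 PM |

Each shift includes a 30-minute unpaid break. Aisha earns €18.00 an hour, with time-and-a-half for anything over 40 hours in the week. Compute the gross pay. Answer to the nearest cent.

Tue: 11:28 AM–7:14 PM = 7 h 46 min; less 30 min break → 7 h 16 min
Wed: 9:09 AM–7:11 PM = 10 h 2 min; less 30 min break → 9 h 32 min
Thu: 10:51 AM–7:31 PM = 8 h 40 min; less 30 min break → 8 h 10 min
Fri: 7:22 AM–6:34 PM = 11 h 12 min; less 30 min break → 10 h 42 min
Sat: 6:19 AM–3:59 PM = 9 h 40 min; less 30 min break → 9 h 10 min
Sun: 11:24 AM–9:23 PM = 9 h 59 min; less 30 min break → 9 h 29 min
Total worked: 54 h 19 min = 3259 min.
Regular 40 h 0 min = 2400 min at €18.00/h; overtime 14 h 19 min = 859 min at €27.00/h.
Pay = (2400 × €18.00 + 859 × €27.00) ÷ 60 = €1106.55.

€1106.55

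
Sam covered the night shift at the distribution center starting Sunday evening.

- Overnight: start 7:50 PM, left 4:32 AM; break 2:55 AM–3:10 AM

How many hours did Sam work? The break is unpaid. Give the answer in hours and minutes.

8 h 27 min

Overnight: 7:50 PM → midnight = 4 h 10 min; midnight → 4:32 AM = 4 h 32 min; span 8 h 42 min; less 15 min break → 8 h 27 min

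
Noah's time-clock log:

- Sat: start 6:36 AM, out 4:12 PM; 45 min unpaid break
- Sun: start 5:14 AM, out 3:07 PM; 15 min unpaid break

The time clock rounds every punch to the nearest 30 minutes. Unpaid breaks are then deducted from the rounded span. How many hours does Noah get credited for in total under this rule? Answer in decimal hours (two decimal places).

Sat: in 6:36 AM→6:30 AM, out 4:12 PM→4:00 PM; 9 h 30 min − 45 min = 8 h 45 min
Sun: in 5:14 AM→5:00 AM, out 3:07 PM→3:00 PM; 10 h 0 min − 15 min = 9 h 45 min
Total credited: 18 h 30 min.

18.50 hours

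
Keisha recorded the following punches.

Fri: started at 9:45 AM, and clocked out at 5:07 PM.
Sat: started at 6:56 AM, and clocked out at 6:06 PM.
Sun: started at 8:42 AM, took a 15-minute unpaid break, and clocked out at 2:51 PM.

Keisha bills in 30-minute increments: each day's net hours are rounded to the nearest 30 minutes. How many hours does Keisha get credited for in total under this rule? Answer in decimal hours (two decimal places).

24.50 hours

Fri: 9:45 AM–5:07 PM = 7 h 22 min → rounds to 7 h 30 min
Sat: 6:56 AM–6:06 PM = 11 h 10 min → rounds to 11 h 0 min
Sun: 8:42 AM–2:51 PM = 6 h 9 min − 15 min = 5 h 54 min → rounds to 6 h 0 min
Total credited: 24 h 30 min.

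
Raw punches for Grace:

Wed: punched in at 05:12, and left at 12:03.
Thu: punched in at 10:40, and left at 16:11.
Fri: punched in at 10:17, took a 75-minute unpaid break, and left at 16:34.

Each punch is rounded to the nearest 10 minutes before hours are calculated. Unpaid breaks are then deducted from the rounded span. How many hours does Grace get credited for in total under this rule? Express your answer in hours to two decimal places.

Wed: in 05:12→05:10, out 12:03→12:00; 6 h 50 min
Thu: in 10:40→10:40, out 16:11→16:10; 5 h 30 min
Fri: in 10:17→10:20, out 16:34→16:30; 6 h 10 min − 75 min = 4 h 55 min
Total credited: 17 h 15 min.

17.25 hours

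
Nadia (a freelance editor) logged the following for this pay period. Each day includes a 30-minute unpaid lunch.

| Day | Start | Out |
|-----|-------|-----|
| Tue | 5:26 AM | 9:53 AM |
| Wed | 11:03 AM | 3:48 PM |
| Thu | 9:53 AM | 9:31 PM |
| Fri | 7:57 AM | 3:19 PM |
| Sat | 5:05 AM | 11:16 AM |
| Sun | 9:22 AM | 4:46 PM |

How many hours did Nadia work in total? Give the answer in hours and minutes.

38 h 47 min

Tue: 5:26 AM–9:53 AM = 4 h 27 min; less 30 min break → 3 h 57 min
Wed: 11:03 AM–3:48 PM = 4 h 45 min; less 30 min break → 4 h 15 min
Thu: 9:53 AM–9:31 PM = 11 h 38 min; less 30 min break → 11 h 8 min
Fri: 7:57 AM–3:19 PM = 7 h 22 min; less 30 min break → 6 h 52 min
Sat: 5:05 AM–11:16 AM = 6 h 11 min; less 30 min break → 5 h 41 min
Sun: 9:22 AM–4:46 PM = 7 h 24 min; less 30 min break → 6 h 54 min
Total: 3 h 57 min + 4 h 15 min + 11 h 8 min + 6 h 52 min + 5 h 41 min + 6 h 54 min = 38 h 47 min.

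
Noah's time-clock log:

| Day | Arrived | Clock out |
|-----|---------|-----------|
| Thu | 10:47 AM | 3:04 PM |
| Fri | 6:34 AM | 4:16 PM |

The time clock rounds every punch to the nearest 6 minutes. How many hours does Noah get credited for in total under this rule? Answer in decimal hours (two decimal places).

Thu: in 10:47 AM→10:48 AM, out 3:04 PM→3:06 PM; 4 h 18 min
Fri: in 6:34 AM→6:36 AM, out 4:16 PM→4:18 PM; 9 h 42 min
Total credited: 14 h 0 min.

14.00 hours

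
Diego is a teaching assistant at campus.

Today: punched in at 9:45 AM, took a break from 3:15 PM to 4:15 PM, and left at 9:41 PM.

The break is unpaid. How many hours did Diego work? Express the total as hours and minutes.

Today: 9:45 AM–9:41 PM = 11 h 56 min; less 60 min break → 10 h 56 min

10 h 56 min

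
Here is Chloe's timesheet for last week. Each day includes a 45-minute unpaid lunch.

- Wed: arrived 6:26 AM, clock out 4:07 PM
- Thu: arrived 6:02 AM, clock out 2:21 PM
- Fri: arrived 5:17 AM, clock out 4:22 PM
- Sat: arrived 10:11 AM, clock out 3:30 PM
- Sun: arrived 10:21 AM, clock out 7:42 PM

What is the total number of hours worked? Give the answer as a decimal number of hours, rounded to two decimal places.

Wed: 6:26 AM–4:07 PM = 9 h 41 min; less 45 min break → 8 h 56 min
Thu: 6:02 AM–2:21 PM = 8 h 19 min; less 45 min break → 7 h 34 min
Fri: 5:17 AM–4:22 PM = 11 h 5 min; less 45 min break → 10 h 20 min
Sat: 10:11 AM–3:30 PM = 5 h 19 min; less 45 min break → 4 h 34 min
Sun: 10:21 AM–7:42 PM = 9 h 21 min; less 45 min break → 8 h 36 min
Total: 8 h 56 min + 7 h 34 min + 10 h 20 min + 4 h 34 min + 8 h 36 min = 40 h 0 min.

40.00 hours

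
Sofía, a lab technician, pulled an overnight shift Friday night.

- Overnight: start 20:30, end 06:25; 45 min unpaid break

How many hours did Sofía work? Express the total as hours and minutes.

Overnight: 20:30 → midnight = 3 h 30 min; midnight → 06:25 = 6 h 25 min; span 9 h 55 min; less 45 min break → 9 h 10 min

9 h 10 min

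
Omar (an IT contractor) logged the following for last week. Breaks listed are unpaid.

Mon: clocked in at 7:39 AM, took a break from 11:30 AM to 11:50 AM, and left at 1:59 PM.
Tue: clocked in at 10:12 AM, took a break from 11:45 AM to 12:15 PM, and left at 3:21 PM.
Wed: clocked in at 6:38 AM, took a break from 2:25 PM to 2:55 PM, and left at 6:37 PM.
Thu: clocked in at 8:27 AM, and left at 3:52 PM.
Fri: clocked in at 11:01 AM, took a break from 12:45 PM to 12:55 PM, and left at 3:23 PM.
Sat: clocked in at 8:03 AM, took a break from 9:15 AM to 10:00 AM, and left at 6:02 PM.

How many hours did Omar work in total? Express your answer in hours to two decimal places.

42.98 hours

Mon: 7:39 AM–1:59 PM = 6 h 20 min; less 20 min break → 6 h 0 min
Tue: 10:12 AM–3:21 PM = 5 h 9 min; less 30 min break → 4 h 39 min
Wed: 6:38 AM–6:37 PM = 11 h 59 min; less 30 min break → 11 h 29 min
Thu: 8:27 AM–3:52 PM = 7 h 25 min
Fri: 11:01 AM–3:23 PM = 4 h 22 min; less 10 min break → 4 h 12 min
Sat: 8:03 AM–6:02 PM = 9 h 59 min; less 45 min break → 9 h 14 min
Total: 6 h 0 min + 4 h 39 min + 11 h 29 min + 7 h 25 min + 4 h 12 min + 9 h 14 min = 42 h 59 min.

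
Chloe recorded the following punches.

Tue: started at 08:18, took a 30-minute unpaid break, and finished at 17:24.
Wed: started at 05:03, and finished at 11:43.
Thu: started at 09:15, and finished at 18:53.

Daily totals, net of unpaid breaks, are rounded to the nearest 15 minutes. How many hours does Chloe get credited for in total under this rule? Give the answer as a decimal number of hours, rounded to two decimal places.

25.00 hours

Tue: 08:18–17:24 = 9 h 6 min − 30 min = 8 h 36 min → rounds to 8 h 30 min
Wed: 05:03–11:43 = 6 h 40 min → rounds to 6 h 45 min
Thu: 09:15–18:53 = 9 h 38 min → rounds to 9 h 45 min
Total credited: 25 h 0 min.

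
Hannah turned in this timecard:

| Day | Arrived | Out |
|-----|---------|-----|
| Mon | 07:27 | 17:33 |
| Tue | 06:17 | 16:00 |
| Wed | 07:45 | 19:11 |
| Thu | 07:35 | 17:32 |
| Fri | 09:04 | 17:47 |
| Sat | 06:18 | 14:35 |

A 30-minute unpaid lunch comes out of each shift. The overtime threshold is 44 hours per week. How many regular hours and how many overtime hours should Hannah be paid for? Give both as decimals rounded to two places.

Regular 44.00 hours, overtime 11.20 hours

Mon: 07:27–17:33 = 10 h 6 min; less 30 min break → 9 h 36 min
Tue: 06:17–16:00 = 9 h 43 min; less 30 min break → 9 h 13 min
Wed: 07:45–19:11 = 11 h 26 min; less 30 min break → 10 h 56 min
Thu: 07:35–17:32 = 9 h 57 min; less 30 min break → 9 h 27 min
Fri: 09:04–17:47 = 8 h 43 min; less 30 min break → 8 h 13 min
Sat: 06:18–14:35 = 8 h 17 min; less 30 min break → 7 h 47 min
Total worked: 55 h 12 min = 55.20 h.
Threshold 44 h → overtime 11 h 12 min, regular 44 h 0 min.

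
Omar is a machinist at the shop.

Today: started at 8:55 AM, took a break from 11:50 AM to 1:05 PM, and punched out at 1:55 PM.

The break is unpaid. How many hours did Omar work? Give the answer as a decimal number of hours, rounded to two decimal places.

3.75 hours

Today: 8:55 AM–1:55 PM = 5 h 0 min; less 75 min break → 3 h 45 min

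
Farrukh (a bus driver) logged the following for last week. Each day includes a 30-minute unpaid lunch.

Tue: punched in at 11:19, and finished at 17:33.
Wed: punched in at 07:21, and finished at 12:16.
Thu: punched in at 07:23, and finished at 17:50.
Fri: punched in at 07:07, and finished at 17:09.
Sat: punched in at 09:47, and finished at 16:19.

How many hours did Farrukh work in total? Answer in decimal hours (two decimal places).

Tue: 11:19–17:33 = 6 h 14 min; less 30 min break → 5 h 44 min
Wed: 07:21–12:16 = 4 h 55 min; less 30 min break → 4 h 25 min
Thu: 07:23–17:50 = 10 h 27 min; less 30 min break → 9 h 57 min
Fri: 07:07–17:09 = 10 h 2 min; less 30 min break → 9 h 32 min
Sat: 09:47–16:19 = 6 h 32 min; less 30 min break → 6 h 2 min
Total: 5 h 44 min + 4 h 25 min + 9 h 57 min + 9 h 32 min + 6 h 2 min = 35 h 40 min.

35.67 hours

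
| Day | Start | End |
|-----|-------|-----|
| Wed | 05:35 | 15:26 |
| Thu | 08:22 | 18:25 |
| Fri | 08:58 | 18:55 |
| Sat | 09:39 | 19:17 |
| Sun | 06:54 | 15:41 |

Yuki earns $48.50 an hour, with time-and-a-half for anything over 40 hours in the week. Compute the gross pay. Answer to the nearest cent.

Wed: 05:35–15:26 = 9 h 51 min
Thu: 08:22–18:25 = 10 h 3 min
Fri: 08:58–18:55 = 9 h 57 min
Sat: 09:39–19:17 = 9 h 38 min
Sun: 06:54–15:41 = 8 h 47 min
Total worked: 48 h 16 min = 2896 min.
Regular 40 h 0 min = 2400 min at $48.50/h; overtime 8 h 16 min = 496 min at $72.75/h.
Pay = (2400 × $48.50 + 496 × $72.75) ÷ 60 = $2541.40.

$2541.40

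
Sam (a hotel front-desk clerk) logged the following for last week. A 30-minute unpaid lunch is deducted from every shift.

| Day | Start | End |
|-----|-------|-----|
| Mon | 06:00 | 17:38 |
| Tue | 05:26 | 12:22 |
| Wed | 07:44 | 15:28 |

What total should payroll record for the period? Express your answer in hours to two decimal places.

Mon: 06:00–17:38 = 11 h 38 min; less 30 min break → 11 h 8 min
Tue: 05:26–12:22 = 6 h 56 min; less 30 min break → 6 h 26 min
Wed: 07:44–15:28 = 7 h 44 min; less 30 min break → 7 h 14 min
Total: 11 h 8 min + 6 h 26 min + 7 h 14 min = 24 h 48 min.

24.80 hours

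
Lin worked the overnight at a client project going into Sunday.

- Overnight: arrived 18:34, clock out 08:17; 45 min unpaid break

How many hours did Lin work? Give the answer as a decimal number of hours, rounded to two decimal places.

Overnight: 18:34 → midnight = 5 h 26 min; midnight → 08:17 = 8 h 17 min; span 13 h 43 min; less 45 min break → 12 h 58 min

12.97 hours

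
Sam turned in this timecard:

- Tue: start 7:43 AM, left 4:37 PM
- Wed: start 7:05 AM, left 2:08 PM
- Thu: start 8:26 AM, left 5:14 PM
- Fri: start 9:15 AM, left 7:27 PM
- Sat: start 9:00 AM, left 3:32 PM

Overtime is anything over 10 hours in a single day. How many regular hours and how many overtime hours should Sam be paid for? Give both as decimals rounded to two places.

Tue: 7:43 AM–4:37 PM = 8 h 54 min
Wed: 7:05 AM–2:08 PM = 7 h 3 min
Thu: 8:26 AM–5:14 PM = 8 h 48 min
Fri: 9:15 AM–7:27 PM = 10 h 12 min
Sat: 9:00 AM–3:32 PM = 6 h 32 min
Tue reg 8 h 54 min / OT 0 h 0 min; Wed reg 7 h 3 min / OT 0 h 0 min; Thu reg 8 h 48 min / OT 0 h 0 min; Fri reg 10 h 0 min / OT 0 h 12 min; Sat reg 6 h 32 min / OT 0 h 0 min.
Totals: regular 41 h 17 min, overtime 0 h 12 min.

Regular 41.28 hours, overtime 0.20 hours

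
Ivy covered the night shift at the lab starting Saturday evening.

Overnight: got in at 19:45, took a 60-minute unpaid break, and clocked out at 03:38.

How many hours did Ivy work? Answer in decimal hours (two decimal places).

6.88 hours

Overnight: 19:45 → midnight = 4 h 15 min; midnight → 03:38 = 3 h 38 min; span 7 h 53 min; less 60 min break → 6 h 53 min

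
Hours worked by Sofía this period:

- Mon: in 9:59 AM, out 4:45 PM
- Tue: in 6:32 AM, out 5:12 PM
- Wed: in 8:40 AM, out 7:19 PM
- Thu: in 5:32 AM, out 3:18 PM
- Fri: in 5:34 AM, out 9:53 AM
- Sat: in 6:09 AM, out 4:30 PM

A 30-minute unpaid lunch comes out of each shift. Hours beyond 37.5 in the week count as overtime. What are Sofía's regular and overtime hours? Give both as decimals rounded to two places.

Mon: 9:59 AM–4:45 PM = 6 h 46 min; less 30 min break → 6 h 16 min
Tue: 6:32 AM–5:12 PM = 10 h 40 min; less 30 min break → 10 h 10 min
Wed: 8:40 AM–7:19 PM = 10 h 39 min; less 30 min break → 10 h 9 min
Thu: 5:32 AM–3:18 PM = 9 h 46 min; less 30 min break → 9 h 16 min
Fri: 5:34 AM–9:53 AM = 4 h 19 min; less 30 min break → 3 h 49 min
Sat: 6:09 AM–4:30 PM = 10 h 21 min; less 30 min break → 9 h 51 min
Total worked: 49 h 31 min = 49.52 h.
Threshold 37.5 h → overtime 12 h 1 min, regular 37 h 30 min.

Regular 37.50 hours, overtime 12.02 hours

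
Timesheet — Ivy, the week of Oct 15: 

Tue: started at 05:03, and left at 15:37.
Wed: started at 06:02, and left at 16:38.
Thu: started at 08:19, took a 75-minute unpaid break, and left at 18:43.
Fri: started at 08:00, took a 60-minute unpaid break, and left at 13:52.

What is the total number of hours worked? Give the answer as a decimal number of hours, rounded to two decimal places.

35.18 hours

Tue: 05:03–15:37 = 10 h 34 min
Wed: 06:02–16:38 = 10 h 36 min
Thu: 08:19–18:43 = 10 h 24 min; less 75 min break → 9 h 9 min
Fri: 08:00–13:52 = 5 h 52 min; less 60 min break → 4 h 52 min
Total: 10 h 34 min + 10 h 36 min + 9 h 9 min + 4 h 52 min = 35 h 11 min.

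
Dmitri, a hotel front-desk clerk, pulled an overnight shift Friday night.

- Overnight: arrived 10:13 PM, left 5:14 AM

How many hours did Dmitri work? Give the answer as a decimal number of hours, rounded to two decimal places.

7.02 hours

Overnight: 10:13 PM → midnight = 1 h 47 min; midnight → 5:14 AM = 5 h 14 min; span 7 h 1 min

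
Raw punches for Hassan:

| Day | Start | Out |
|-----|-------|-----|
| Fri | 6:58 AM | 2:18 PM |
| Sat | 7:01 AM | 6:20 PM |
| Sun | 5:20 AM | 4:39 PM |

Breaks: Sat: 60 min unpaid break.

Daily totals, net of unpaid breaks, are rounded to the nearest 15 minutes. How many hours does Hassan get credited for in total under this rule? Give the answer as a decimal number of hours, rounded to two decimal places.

Fri: 6:58 AM–2:18 PM = 7 h 20 min → rounds to 7 h 15 min
Sat: 7:01 AM–6:20 PM = 11 h 19 min − 60 min = 10 h 19 min → rounds to 10 h 15 min
Sun: 5:20 AM–4:39 PM = 11 h 19 min → rounds to 11 h 15 min
Total credited: 28 h 45 min.

28.75 hours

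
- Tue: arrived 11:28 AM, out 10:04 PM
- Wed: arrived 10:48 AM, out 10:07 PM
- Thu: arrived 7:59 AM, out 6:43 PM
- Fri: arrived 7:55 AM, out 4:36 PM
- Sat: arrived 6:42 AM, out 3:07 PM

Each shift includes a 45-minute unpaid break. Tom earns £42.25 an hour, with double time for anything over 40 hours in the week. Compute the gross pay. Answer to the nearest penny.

Tue: 11:28 AM–10:04 PM = 10 h 36 min; less 45 min break → 9 h 51 min
Wed: 10:48 AM–10:07 PM = 11 h 19 min; less 45 min break → 10 h 34 min
Thu: 7:59 AM–6:43 PM = 10 h 44 min; less 45 min break → 9 h 59 min
Fri: 7:55 AM–4:36 PM = 8 h 41 min; less 45 min break → 7 h 56 min
Sat: 6:42 AM–3:07 PM = 8 h 25 min; less 45 min break → 7 h 40 min
Total worked: 46 h 0 min = 2760 min.
Regular 40 h 0 min = 2400 min at £42.25/h; overtime 6 h 0 min = 360 min at £84.50/h.
Pay = (2400 × £42.25 + 360 × £84.50) ÷ 60 = £2197.00.

£2197.00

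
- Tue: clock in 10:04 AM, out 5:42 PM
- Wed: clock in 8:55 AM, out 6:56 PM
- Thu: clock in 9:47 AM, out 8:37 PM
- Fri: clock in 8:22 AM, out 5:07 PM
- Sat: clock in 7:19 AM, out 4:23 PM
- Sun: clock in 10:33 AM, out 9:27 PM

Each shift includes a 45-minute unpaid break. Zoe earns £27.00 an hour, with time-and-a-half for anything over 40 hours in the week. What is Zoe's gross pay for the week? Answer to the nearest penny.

£1594.35

Tue: 10:04 AM–5:42 PM = 7 h 38 min; less 45 min break → 6 h 53 min
Wed: 8:55 AM–6:56 PM = 10 h 1 min; less 45 min break → 9 h 16 min
Thu: 9:47 AM–8:37 PM = 10 h 50 min; less 45 min break → 10 h 5 min
Fri: 8:22 AM–5:07 PM = 8 h 45 min; less 45 min break → 8 h 0 min
Sat: 7:19 AM–4:23 PM = 9 h 4 min; less 45 min break → 8 h 19 min
Sun: 10:33 AM–9:27 PM = 10 h 54 min; less 45 min break → 10 h 9 min
Total worked: 52 h 42 min = 3162 min.
Regular 40 h 0 min = 2400 min at £27.00/h; overtime 12 h 42 min = 762 min at £40.50/h.
Pay = (2400 × £27.00 + 762 × £40.50) ÷ 60 = £1594.35.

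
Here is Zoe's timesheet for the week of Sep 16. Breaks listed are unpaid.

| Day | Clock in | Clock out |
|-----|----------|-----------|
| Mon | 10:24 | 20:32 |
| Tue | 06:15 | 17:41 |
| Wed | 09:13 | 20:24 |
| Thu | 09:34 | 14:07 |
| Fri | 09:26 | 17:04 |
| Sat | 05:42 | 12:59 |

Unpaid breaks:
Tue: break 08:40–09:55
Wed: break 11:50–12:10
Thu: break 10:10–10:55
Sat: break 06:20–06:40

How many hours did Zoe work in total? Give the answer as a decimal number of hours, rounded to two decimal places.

49.55 hours

Mon: 10:24–20:32 = 10 h 8 min
Tue: 06:15–17:41 = 11 h 26 min; less 75 min break → 10 h 11 min
Wed: 09:13–20:24 = 11 h 11 min; less 20 min break → 10 h 51 min
Thu: 09:34–14:07 = 4 h 33 min; less 45 min break → 3 h 48 min
Fri: 09:26–17:04 = 7 h 38 min
Sat: 05:42–12:59 = 7 h 17 min; less 20 min break → 6 h 57 min
Total: 10 h 8 min + 10 h 11 min + 10 h 51 min + 3 h 48 min + 7 h 38 min + 6 h 57 min = 49 h 33 min.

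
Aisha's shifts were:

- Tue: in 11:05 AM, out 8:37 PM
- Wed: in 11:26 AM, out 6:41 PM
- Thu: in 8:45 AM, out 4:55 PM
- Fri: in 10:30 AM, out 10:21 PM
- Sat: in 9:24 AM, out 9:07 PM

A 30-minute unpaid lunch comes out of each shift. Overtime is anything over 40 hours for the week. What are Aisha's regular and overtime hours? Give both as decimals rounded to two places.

Regular 40.00 hours, overtime 6.02 hours

Tue: 11:05 AM–8:37 PM = 9 h 32 min; less 30 min break → 9 h 2 min
Wed: 11:26 AM–6:41 PM = 7 h 15 min; less 30 min break → 6 h 45 min
Thu: 8:45 AM–4:55 PM = 8 h 10 min; less 30 min break → 7 h 40 min
Fri: 10:30 AM–10:21 PM = 11 h 51 min; less 30 min break → 11 h 21 min
Sat: 9:24 AM–9:07 PM = 11 h 43 min; less 30 min break → 11 h 13 min
Total worked: 46 h 1 min = 46.02 h.
Threshold 40 h → overtime 6 h 1 min, regular 40 h 0 min.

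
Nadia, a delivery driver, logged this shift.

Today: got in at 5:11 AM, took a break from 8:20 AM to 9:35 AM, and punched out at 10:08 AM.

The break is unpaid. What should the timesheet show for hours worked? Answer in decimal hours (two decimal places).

Today: 5:11 AM–10:08 AM = 4 h 57 min; less 75 min break → 3 h 42 min

3.70 hours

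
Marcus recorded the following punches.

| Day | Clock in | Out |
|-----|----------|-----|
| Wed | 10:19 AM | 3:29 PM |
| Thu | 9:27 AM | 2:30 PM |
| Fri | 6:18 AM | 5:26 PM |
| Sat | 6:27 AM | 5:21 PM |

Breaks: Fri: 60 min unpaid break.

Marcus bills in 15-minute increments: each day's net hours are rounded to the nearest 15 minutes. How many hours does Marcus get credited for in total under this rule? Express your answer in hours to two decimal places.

Wed: 10:19 AM–3:29 PM = 5 h 10 min → rounds to 5 h 15 min
Thu: 9:27 AM–2:30 PM = 5 h 3 min → rounds to 5 h 0 min
Fri: 6:18 AM–5:26 PM = 11 h 8 min − 60 min = 10 h 8 min → rounds to 10 h 15 min
Sat: 6:27 AM–5:21 PM = 10 h 54 min → rounds to 11 h 0 min
Total credited: 31 h 30 min.

31.50 hours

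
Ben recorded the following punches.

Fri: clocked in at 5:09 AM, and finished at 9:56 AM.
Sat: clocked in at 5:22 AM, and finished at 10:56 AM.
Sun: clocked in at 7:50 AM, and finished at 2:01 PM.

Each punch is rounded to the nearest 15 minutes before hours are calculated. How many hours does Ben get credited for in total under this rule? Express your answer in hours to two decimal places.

16.75 hours

Fri: in 5:09 AM→5:15 AM, out 9:56 AM→10:00 AM; 4 h 45 min
Sat: in 5:22 AM→5:15 AM, out 10:56 AM→11:00 AM; 5 h 45 min
Sun: in 7:50 AM→7:45 AM, out 2:01 PM→2:00 PM; 6 h 15 min
Total credited: 16 h 45 min.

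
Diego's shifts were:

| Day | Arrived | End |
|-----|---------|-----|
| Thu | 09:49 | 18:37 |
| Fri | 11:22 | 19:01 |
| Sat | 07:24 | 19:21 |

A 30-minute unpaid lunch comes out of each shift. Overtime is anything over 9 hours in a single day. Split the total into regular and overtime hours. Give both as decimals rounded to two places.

Regular 24.45 hours, overtime 2.45 hours

Thu: 09:49–18:37 = 8 h 48 min; less 30 min break → 8 h 18 min
Fri: 11:22–19:01 = 7 h 39 min; less 30 min break → 7 h 9 min
Sat: 07:24–19:21 = 11 h 57 min; less 30 min break → 11 h 27 min
Thu reg 8 h 18 min / OT 0 h 0 min; Fri reg 7 h 9 min / OT 0 h 0 min; Sat reg 9 h 0 min / OT 2 h 27 min.
Totals: regular 24 h 27 min, overtime 2 h 27 min.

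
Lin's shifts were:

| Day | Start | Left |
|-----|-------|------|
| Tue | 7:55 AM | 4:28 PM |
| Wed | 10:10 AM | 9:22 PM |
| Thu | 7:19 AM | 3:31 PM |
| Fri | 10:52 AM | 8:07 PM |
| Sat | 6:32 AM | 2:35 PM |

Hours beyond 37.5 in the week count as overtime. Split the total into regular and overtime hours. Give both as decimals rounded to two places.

Regular 37.50 hours, overtime 7.75 hours

Tue: 7:55 AM–4:28 PM = 8 h 33 min
Wed: 10:10 AM–9:22 PM = 11 h 12 min
Thu: 7:19 AM–3:31 PM = 8 h 12 min
Fri: 10:52 AM–8:07 PM = 9 h 15 min
Sat: 6:32 AM–2:35 PM = 8 h 3 min
Total worked: 45 h 15 min = 45.25 h.
Threshold 37.5 h → overtime 7 h 45 min, regular 37 h 30 min.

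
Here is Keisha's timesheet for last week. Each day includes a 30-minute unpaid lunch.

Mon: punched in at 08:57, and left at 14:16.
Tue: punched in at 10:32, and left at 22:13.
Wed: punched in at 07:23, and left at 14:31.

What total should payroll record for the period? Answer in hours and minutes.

Mon: 08:57–14:16 = 5 h 19 min; less 30 min break → 4 h 49 min
Tue: 10:32–22:13 = 11 h 41 min; less 30 min break → 11 h 11 min
Wed: 07:23–14:31 = 7 h 8 min; less 30 min break → 6 h 38 min
Total: 4 h 49 min + 11 h 11 min + 6 h 38 min = 22 h 38 min.

22 h 38 min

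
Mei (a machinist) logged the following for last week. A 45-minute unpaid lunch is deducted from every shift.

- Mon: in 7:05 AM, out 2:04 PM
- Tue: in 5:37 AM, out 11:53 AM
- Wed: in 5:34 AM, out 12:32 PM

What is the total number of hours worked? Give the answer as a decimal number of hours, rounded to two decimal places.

17.97 hours

Mon: 7:05 AM–2:04 PM = 6 h 59 min; less 45 min break → 6 h 14 min
Tue: 5:37 AM–11:53 AM = 6 h 16 min; less 45 min break → 5 h 31 min
Wed: 5:34 AM–12:32 PM = 6 h 58 min; less 45 min break → 6 h 13 min
Total: 6 h 14 min + 5 h 31 min + 6 h 13 min = 17 h 58 min.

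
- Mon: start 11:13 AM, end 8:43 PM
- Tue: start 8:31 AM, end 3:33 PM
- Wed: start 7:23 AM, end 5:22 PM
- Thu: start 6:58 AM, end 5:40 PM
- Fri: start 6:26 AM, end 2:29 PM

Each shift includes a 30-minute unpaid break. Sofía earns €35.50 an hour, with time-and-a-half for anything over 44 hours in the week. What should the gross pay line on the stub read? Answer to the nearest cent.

€1518.22

Mon: 11:13 AM–8:43 PM = 9 h 30 min; less 30 min break → 9 h 0 min
Tue: 8:31 AM–3:33 PM = 7 h 2 min; less 30 min break → 6 h 32 min
Wed: 7:23 AM–5:22 PM = 9 h 59 min; less 30 min break → 9 h 29 min
Thu: 6:58 AM–5:40 PM = 10 h 42 min; less 30 min break → 10 h 12 min
Fri: 6:26 AM–2:29 PM = 8 h 3 min; less 30 min break → 7 h 33 min
Total worked: 42 h 46 min = 2566 min.
Regular 42 h 46 min = 2566 min at €35.50/h; overtime 0 h 0 min = 0 min at €53.25/h.
Pay = (2566 × €35.50 + 0 × €53.25) ÷ 60 = €1518.22.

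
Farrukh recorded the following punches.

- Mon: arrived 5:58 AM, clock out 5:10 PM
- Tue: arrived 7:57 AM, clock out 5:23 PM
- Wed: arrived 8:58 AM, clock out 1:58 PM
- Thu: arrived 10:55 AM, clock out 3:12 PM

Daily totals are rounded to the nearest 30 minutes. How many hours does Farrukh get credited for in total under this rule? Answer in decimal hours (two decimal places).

Mon: 5:58 AM–5:10 PM = 11 h 12 min → rounds to 11 h 0 min
Tue: 7:57 AM–5:23 PM = 9 h 26 min → rounds to 9 h 30 min
Wed: 8:58 AM–1:58 PM = 5 h 0 min → rounds to 5 h 0 min
Thu: 10:55 AM–3:12 PM = 4 h 17 min → rounds to 4 h 30 min
Total credited: 30 h 0 min.

30.00 hours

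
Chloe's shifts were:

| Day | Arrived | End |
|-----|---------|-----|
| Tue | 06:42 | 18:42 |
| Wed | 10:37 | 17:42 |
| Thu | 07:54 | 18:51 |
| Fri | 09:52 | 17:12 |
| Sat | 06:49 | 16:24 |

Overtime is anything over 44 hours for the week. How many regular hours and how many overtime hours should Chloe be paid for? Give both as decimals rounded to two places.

Tue: 06:42–18:42 = 12 h 0 min
Wed: 10:37–17:42 = 7 h 5 min
Thu: 07:54–18:51 = 10 h 57 min
Fri: 09:52–17:12 = 7 h 20 min
Sat: 06:49–16:24 = 9 h 35 min
Total worked: 46 h 57 min = 46.95 h.
Threshold 44 h → overtime 2 h 57 min, regular 44 h 0 min.

Regular 44.00 hours, overtime 2.95 hours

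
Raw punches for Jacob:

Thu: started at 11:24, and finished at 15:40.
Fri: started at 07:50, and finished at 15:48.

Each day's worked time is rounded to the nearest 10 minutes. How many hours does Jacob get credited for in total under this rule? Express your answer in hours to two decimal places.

Thu: 11:24–15:40 = 4 h 16 min → rounds to 4 h 20 min
Fri: 07:50–15:48 = 7 h 58 min → rounds to 8 h 0 min
Total credited: 12 h 20 min.

12.33 hours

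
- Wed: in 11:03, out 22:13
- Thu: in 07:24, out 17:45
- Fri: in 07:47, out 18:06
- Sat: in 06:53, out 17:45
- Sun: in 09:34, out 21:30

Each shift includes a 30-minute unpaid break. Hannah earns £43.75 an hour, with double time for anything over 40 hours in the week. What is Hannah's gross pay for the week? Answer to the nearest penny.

£2811.67

Wed: 11:03–22:13 = 11 h 10 min; less 30 min break → 10 h 40 min
Thu: 07:24–17:45 = 10 h 21 min; less 30 min break → 9 h 51 min
Fri: 07:47–18:06 = 10 h 19 min; less 30 min break → 9 h 49 min
Sat: 06:53–17:45 = 10 h 52 min; less 30 min break → 10 h 22 min
Sun: 09:34–21:30 = 11 h 56 min; less 30 min break → 11 h 26 min
Total worked: 52 h 8 min = 3128 min.
Regular 40 h 0 min = 2400 min at £43.75/h; overtime 12 h 8 min = 728 min at £87.50/h.
Pay = (2400 × £43.75 + 728 × £87.50) ÷ 60 = £2811.67.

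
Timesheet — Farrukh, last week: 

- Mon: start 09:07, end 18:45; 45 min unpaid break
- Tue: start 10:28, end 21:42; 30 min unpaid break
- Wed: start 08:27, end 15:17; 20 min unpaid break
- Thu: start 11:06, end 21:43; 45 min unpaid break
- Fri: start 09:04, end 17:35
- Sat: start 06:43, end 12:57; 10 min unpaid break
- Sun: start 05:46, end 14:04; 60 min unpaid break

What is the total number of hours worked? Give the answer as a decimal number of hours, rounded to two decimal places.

57.87 hours

Mon: 09:07–18:45 = 9 h 38 min; less 45 min break → 8 h 53 min
Tue: 10:28–21:42 = 11 h 14 min; less 30 min break → 10 h 44 min
Wed: 08:27–15:17 = 6 h 50 min; less 20 min break → 6 h 30 min
Thu: 11:06–21:43 = 10 h 37 min; less 45 min break → 9 h 52 min
Fri: 09:04–17:35 = 8 h 31 min
Sat: 06:43–12:57 = 6 h 14 min; less 10 min break → 6 h 4 min
Sun: 05:46–14:04 = 8 h 18 min; less 60 min break → 7 h 18 min
Total: 8 h 53 min + 10 h 44 min + 6 h 30 min + 9 h 52 min + 8 h 31 min + 6 h 4 min + 7 h 18 min = 57 h 52 min.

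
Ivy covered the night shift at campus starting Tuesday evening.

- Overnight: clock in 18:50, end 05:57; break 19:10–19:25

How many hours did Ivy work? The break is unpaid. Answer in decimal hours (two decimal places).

10.87 hours

Overnight: 18:50 → midnight = 5 h 10 min; midnight → 05:57 = 5 h 57 min; span 11 h 7 min; less 15 min break → 10 h 52 min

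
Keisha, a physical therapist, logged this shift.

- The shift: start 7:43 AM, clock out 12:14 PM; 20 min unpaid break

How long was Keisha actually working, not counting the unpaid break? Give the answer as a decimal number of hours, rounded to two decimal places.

The shift: 7:43 AM–12:14 PM = 4 h 31 min; less 20 min break → 4 h 11 min

4.18 hours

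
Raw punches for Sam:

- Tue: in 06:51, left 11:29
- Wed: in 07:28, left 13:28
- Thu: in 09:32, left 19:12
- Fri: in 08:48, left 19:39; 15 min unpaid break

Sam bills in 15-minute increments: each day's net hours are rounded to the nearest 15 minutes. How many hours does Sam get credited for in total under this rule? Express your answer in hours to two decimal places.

Tue: 06:51–11:29 = 4 h 38 min → rounds to 4 h 45 min
Wed: 07:28–13:28 = 6 h 0 min → rounds to 6 h 0 min
Thu: 09:32–19:12 = 9 h 40 min → rounds to 9 h 45 min
Fri: 08:48–19:39 = 10 h 51 min − 15 min = 10 h 36 min → rounds to 10 h 30 min
Total credited: 31 h 0 min.

31.00 hours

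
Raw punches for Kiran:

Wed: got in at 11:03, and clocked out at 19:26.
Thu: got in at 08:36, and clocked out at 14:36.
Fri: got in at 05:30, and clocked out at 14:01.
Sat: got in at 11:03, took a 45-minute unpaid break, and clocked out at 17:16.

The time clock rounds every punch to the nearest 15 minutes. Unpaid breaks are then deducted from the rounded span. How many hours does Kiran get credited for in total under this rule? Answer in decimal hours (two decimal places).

Wed: in 11:03→11:00, out 19:26→19:30; 8 h 30 min
Thu: in 08:36→08:30, out 14:36→14:30; 6 h 0 min
Fri: in 05:30→05:30, out 14:01→14:00; 8 h 30 min
Sat: in 11:03→11:00, out 17:16→17:15; 6 h 15 min − 45 min = 5 h 30 min
Total credited: 28 h 30 min.

28.50 hours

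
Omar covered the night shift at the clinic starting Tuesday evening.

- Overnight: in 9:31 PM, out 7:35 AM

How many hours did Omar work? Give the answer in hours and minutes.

10 h 4 min

Overnight: 9:31 PM → midnight = 2 h 29 min; midnight → 7:35 AM = 7 h 35 min; span 10 h 4 min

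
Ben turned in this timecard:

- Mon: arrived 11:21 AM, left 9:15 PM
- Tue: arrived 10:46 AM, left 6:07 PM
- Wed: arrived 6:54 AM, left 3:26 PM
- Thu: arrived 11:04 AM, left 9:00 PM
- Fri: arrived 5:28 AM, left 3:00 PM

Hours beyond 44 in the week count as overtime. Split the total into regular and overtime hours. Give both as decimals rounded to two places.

Regular 44.00 hours, overtime 1.25 hours

Mon: 11:21 AM–9:15 PM = 9 h 54 min
Tue: 10:46 AM–6:07 PM = 7 h 21 min
Wed: 6:54 AM–3:26 PM = 8 h 32 min
Thu: 11:04 AM–9:00 PM = 9 h 56 min
Fri: 5:28 AM–3:00 PM = 9 h 32 min
Total worked: 45 h 15 min = 45.25 h.
Threshold 44 h → overtime 1 h 15 min, regular 44 h 0 min.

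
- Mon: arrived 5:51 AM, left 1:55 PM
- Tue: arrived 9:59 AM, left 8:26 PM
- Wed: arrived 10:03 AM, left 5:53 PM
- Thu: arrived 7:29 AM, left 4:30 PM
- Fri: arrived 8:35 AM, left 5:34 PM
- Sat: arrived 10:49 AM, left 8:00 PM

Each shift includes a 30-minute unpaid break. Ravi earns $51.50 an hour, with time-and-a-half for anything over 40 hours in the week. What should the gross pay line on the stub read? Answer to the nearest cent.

$2873.70

Mon: 5:51 AM–1:55 PM = 8 h 4 min; less 30 min break → 7 h 34 min
Tue: 9:59 AM–8:26 PM = 10 h 27 min; less 30 min break → 9 h 57 min
Wed: 10:03 AM–5:53 PM = 7 h 50 min; less 30 min break → 7 h 20 min
Thu: 7:29 AM–4:30 PM = 9 h 1 min; less 30 min break → 8 h 31 min
Fri: 8:35 AM–5:34 PM = 8 h 59 min; less 30 min break → 8 h 29 min
Sat: 10:49 AM–8:00 PM = 9 h 11 min; less 30 min break → 8 h 41 min
Total worked: 50 h 32 min = 3032 min.
Regular 40 h 0 min = 2400 min at $51.50/h; overtime 10 h 32 min = 632 min at $77.25/h.
Pay = (2400 × $51.50 + 632 × $77.25) ÷ 60 = $2873.70.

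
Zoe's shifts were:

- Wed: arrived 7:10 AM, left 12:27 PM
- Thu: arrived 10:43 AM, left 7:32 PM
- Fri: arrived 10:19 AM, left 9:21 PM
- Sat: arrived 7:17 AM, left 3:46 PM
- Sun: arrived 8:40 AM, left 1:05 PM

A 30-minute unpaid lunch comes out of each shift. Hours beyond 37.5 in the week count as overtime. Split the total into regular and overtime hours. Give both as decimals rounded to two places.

Wed: 7:10 AM–12:27 PM = 5 h 17 min; less 30 min break → 4 h 47 min
Thu: 10:43 AM–7:32 PM = 8 h 49 min; less 30 min break → 8 h 19 min
Fri: 10:19 AM–9:21 PM = 11 h 2 min; less 30 min break → 10 h 32 min
Sat: 7:17 AM–3:46 PM = 8 h 29 min; less 30 min break → 7 h 59 min
Sun: 8:40 AM–1:05 PM = 4 h 25 min; less 30 min break → 3 h 55 min
Total worked: 35 h 32 min = 35.53 h.
Threshold 37.5 h → overtime 0 h 0 min, regular 35 h 32 min.

Regular 35.53 hours, overtime 0.00 hours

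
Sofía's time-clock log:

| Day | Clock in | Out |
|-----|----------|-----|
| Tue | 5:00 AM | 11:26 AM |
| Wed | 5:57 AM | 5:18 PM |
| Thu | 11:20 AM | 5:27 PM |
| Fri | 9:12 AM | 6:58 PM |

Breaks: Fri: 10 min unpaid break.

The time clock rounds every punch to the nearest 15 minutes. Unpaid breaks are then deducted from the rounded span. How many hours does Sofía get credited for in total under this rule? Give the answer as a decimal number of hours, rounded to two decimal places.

33.58 hours

Tue: in 5:00 AM→5:00 AM, out 11:26 AM→11:30 AM; 6 h 30 min
Wed: in 5:57 AM→6:00 AM, out 5:18 PM→5:15 PM; 11 h 15 min
Thu: in 11:20 AM→11:15 AM, out 5:27 PM→5:30 PM; 6 h 15 min
Fri: in 9:12 AM→9:15 AM, out 6:58 PM→7:00 PM; 9 h 45 min − 10 min = 9 h 35 min
Total credited: 33 h 35 min.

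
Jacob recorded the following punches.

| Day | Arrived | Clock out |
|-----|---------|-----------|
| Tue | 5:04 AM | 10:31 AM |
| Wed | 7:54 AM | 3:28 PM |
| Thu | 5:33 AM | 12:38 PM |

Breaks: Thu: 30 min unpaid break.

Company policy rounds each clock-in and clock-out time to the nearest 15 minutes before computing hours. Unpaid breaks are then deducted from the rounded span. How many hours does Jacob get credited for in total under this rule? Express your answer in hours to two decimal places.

Tue: in 5:04 AM→5:00 AM, out 10:31 AM→10:30 AM; 5 h 30 min
Wed: in 7:54 AM→8:00 AM, out 3:28 PM→3:30 PM; 7 h 30 min
Thu: in 5:33 AM→5:30 AM, out 12:38 PM→12:45 PM; 7 h 15 min − 30 min = 6 h 45 min
Total credited: 19 h 45 min.

19.75 hours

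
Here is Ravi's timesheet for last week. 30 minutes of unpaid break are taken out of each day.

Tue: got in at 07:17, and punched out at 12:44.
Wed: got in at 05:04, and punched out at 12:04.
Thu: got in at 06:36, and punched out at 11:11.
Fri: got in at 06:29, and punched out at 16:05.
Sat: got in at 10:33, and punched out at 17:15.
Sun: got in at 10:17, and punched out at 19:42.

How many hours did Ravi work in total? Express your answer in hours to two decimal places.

Tue: 07:17–12:44 = 5 h 27 min; less 30 min break → 4 h 57 min
Wed: 05:04–12:04 = 7 h 0 min; less 30 min break → 6 h 30 min
Thu: 06:36–11:11 = 4 h 35 min; less 30 min break → 4 h 5 min
Fri: 06:29–16:05 = 9 h 36 min; less 30 min break → 9 h 6 min
Sat: 10:33–17:15 = 6 h 42 min; less 30 min break → 6 h 12 min
Sun: 10:17–19:42 = 9 h 25 min; less 30 min break → 8 h 55 min
Total: 4 h 57 min + 6 h 30 min + 4 h 5 min + 9 h 6 min + 6 h 12 min + 8 h 55 min = 39 h 45 min.

39.75 hours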